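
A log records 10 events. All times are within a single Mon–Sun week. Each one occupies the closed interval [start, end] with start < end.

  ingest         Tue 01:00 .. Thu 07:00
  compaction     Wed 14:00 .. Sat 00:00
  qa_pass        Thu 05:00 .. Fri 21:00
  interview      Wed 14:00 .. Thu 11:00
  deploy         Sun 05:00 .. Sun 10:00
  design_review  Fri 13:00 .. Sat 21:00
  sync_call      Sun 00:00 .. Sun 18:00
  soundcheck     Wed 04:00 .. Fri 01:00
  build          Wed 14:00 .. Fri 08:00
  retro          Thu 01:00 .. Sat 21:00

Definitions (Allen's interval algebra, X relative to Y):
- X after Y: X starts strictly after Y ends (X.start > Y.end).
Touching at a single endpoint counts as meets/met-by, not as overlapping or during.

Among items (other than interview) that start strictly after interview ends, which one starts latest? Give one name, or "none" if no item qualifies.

deploy

Target interview = [Wed 14:00, Thu 11:00].
build [Wed 14:00, Fri 08:00] → started-by → excluded.
compaction [Wed 14:00, Sat 00:00] → started-by → excluded.
deploy [Sun 05:00, Sun 10:00] → after → candidate.
design_review [Fri 13:00, Sat 21:00] → after → candidate.
ingest [Tue 01:00, Thu 07:00] → overlaps → excluded.
qa_pass [Thu 05:00, Fri 21:00] → overlapped-by → excluded.
retro [Thu 01:00, Sat 21:00] → overlapped-by → excluded.
soundcheck [Wed 04:00, Fri 01:00] → contains → excluded.
sync_call [Sun 00:00, Sun 18:00] → after → candidate.
Among candidates, latest start is Sun 05:00 → deploy.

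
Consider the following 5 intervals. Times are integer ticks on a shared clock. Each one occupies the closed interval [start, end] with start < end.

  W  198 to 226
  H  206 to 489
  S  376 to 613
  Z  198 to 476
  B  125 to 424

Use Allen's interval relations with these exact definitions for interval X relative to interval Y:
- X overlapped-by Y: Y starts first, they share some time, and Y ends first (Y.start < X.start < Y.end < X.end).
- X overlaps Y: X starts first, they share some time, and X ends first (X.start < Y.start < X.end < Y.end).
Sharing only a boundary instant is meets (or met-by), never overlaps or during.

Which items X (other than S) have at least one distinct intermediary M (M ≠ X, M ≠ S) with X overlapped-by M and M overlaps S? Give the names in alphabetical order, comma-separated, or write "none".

H, Z

Target S = [376, 613].
Intermediaries M with M overlaps S: B, H, Z.
Via B — items with X overlapped-by B: H, Z.
Via H — items with X overlapped-by H: none.
Via Z — items with X overlapped-by Z: H.
Union: H, Z.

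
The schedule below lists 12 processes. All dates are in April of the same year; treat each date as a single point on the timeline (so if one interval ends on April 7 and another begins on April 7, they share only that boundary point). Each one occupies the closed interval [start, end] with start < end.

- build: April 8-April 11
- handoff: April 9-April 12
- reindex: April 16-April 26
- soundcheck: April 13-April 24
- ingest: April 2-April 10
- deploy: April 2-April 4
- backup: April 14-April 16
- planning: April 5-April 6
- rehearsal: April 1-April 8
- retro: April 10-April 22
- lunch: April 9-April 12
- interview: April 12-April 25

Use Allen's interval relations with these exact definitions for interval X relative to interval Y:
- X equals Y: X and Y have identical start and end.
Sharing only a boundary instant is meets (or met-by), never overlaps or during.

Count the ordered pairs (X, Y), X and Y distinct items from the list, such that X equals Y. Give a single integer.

Checking all 132 ordered pairs for relation 'equals'; matching pairs in alphabetical order:
(handoff, lunch): handoff equals lunch ✓
(lunch, handoff): lunch equals handoff ✓
Count: 2.

2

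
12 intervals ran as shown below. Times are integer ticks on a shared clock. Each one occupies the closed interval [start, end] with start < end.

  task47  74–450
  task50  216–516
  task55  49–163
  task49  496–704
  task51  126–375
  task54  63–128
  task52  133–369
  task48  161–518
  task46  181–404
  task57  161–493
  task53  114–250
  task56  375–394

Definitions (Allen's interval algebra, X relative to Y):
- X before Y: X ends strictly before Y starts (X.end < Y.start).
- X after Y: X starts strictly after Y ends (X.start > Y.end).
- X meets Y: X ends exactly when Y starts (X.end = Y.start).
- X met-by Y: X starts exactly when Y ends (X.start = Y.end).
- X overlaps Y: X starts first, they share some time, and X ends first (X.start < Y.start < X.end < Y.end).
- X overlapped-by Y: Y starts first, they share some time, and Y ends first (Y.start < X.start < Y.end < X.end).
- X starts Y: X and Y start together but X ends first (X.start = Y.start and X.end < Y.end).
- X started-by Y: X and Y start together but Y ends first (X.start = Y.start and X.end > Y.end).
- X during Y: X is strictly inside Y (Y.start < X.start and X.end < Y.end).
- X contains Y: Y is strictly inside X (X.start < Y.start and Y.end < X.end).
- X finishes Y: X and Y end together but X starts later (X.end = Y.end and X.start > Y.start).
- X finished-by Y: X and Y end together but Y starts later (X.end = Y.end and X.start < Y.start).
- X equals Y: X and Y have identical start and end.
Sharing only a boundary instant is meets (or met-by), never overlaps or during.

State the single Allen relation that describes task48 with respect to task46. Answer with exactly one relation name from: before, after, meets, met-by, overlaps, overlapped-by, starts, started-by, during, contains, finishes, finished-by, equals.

contains

task48 = [161, 518]; task46 = [181, 404].
Compare endpoints: task48.start < task46.start, task48.start < task46.end, task48.end > task46.start, task48.end > task46.end.
That pattern is 'contains'.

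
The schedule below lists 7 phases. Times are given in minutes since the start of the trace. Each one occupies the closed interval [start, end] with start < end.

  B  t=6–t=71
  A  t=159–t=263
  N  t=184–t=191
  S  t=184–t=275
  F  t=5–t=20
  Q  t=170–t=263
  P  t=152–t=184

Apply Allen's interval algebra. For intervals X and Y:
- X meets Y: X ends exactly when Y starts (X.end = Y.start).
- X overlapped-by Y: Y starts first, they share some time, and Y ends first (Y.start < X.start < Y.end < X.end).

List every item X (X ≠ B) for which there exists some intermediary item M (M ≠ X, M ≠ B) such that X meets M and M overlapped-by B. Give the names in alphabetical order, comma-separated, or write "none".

none

Target B = [t=6, t=71].
Intermediaries M with M overlapped-by B: none.
Union: none.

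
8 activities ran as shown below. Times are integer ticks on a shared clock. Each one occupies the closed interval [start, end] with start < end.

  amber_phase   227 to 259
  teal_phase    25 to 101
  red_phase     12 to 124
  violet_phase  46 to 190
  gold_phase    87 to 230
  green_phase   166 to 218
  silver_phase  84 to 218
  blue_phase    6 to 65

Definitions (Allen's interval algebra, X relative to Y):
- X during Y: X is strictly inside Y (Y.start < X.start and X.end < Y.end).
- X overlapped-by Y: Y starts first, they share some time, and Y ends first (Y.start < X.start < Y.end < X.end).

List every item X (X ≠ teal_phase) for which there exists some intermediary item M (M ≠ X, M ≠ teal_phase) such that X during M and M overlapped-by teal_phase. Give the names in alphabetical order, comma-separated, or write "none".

Target teal_phase = [25, 101].
Intermediaries M with M overlapped-by teal_phase: gold_phase, silver_phase, violet_phase.
Via gold_phase — items with X during gold_phase: green_phase.
Via silver_phase — items with X during silver_phase: none.
Via violet_phase — items with X during violet_phase: none.
Union: green_phase.

green_phase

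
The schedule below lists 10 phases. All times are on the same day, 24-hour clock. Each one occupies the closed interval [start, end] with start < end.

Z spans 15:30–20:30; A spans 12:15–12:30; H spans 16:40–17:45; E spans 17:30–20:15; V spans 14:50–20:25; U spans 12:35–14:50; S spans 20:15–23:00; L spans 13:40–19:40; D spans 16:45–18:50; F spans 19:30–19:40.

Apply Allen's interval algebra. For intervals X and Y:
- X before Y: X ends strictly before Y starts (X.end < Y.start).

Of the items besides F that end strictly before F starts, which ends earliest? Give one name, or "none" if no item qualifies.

Target F = [19:30, 19:40].
A [12:15, 12:30] → before → candidate.
D [16:45, 18:50] → before → candidate.
E [17:30, 20:15] → contains → excluded.
H [16:40, 17:45] → before → candidate.
L [13:40, 19:40] → finished-by → excluded.
S [20:15, 23:00] → after → excluded.
U [12:35, 14:50] → before → candidate.
V [14:50, 20:25] → contains → excluded.
Z [15:30, 20:30] → contains → excluded.
Among candidates, earliest end is 12:30 → A.

A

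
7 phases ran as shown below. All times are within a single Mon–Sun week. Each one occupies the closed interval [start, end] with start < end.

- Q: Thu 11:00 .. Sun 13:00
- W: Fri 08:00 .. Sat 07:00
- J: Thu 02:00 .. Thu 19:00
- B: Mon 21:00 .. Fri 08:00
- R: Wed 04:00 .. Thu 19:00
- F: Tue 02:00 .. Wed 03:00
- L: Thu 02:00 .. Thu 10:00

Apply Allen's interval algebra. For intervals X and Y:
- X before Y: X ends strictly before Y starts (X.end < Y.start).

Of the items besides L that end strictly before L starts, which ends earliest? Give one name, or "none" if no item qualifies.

F

Target L = [Thu 02:00, Thu 10:00].
B [Mon 21:00, Fri 08:00] → contains → excluded.
F [Tue 02:00, Wed 03:00] → before → candidate.
J [Thu 02:00, Thu 19:00] → started-by → excluded.
Q [Thu 11:00, Sun 13:00] → after → excluded.
R [Wed 04:00, Thu 19:00] → contains → excluded.
W [Fri 08:00, Sat 07:00] → after → excluded.
Among candidates, earliest end is Wed 03:00 → F.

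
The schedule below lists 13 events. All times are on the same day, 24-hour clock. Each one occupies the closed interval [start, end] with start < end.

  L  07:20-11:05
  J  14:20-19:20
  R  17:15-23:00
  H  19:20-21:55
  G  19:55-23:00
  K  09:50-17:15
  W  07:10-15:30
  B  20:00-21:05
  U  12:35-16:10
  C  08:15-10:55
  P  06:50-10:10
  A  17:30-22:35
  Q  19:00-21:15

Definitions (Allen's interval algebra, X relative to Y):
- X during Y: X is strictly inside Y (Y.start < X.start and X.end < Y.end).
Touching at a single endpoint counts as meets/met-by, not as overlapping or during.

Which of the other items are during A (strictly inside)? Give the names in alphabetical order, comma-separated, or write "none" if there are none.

B, H, Q

Target A = [17:30, 22:35].
B [20:00, 21:05] → during → yes.
C [08:15, 10:55] → before → no.
G [19:55, 23:00] → overlapped-by → no.
H [19:20, 21:55] → during → yes.
J [14:20, 19:20] → overlaps → no.
K [09:50, 17:15] → before → no.
L [07:20, 11:05] → before → no.
P [06:50, 10:10] → before → no.
Q [19:00, 21:15] → during → yes.
R [17:15, 23:00] → contains → no.
U [12:35, 16:10] → before → no.
W [07:10, 15:30] → before → no.
Result: B, H, Q.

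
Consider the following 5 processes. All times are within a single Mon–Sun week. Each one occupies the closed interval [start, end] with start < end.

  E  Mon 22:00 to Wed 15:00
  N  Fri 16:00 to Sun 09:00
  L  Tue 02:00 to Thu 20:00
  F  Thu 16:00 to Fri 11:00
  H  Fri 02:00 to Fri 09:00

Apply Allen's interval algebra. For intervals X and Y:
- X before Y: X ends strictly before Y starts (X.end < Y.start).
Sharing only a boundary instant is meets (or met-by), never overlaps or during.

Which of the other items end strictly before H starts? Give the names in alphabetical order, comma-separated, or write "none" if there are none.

E, L

Target H = [Fri 02:00, Fri 09:00].
E [Mon 22:00, Wed 15:00] → before → yes.
F [Thu 16:00, Fri 11:00] → contains → no.
L [Tue 02:00, Thu 20:00] → before → yes.
N [Fri 16:00, Sun 09:00] → after → no.
Result: E, L.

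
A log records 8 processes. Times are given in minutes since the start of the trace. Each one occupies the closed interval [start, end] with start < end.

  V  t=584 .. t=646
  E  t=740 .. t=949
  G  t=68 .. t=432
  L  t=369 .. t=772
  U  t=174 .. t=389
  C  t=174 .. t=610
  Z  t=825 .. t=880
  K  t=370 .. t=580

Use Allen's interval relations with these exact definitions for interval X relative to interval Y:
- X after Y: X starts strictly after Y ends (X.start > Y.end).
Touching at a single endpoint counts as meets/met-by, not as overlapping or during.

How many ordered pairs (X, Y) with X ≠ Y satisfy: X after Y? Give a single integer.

14

Checking all 56 ordered pairs for relation 'after'; matching pairs in alphabetical order:
(E, C): E after C ✓
(E, G): E after G ✓
(E, K): E after K ✓
(E, U): E after U ✓
(E, V): E after V ✓
(V, G): V after G ✓
(V, K): V after K ✓
(V, U): V after U ✓
(Z, C): Z after C ✓
(Z, G): Z after G ✓
(Z, K): Z after K ✓
(Z, L): Z after L ✓
(Z, U): Z after U ✓
(Z, V): Z after V ✓
Count: 14.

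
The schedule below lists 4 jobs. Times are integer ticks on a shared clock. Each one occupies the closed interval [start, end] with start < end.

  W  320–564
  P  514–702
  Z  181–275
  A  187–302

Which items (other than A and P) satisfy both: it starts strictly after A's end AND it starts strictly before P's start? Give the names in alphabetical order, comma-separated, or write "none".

Conditions: its start is strictly after A's end (X.start > 302) AND its start is strictly before P's start (X.start < 514).
W: start 320 > 302? ✓; start 320 < 514? ✓ → yes.
Z: start 181 > 302? ✗; start 181 < 514? ✓ → no.
Result: W.

W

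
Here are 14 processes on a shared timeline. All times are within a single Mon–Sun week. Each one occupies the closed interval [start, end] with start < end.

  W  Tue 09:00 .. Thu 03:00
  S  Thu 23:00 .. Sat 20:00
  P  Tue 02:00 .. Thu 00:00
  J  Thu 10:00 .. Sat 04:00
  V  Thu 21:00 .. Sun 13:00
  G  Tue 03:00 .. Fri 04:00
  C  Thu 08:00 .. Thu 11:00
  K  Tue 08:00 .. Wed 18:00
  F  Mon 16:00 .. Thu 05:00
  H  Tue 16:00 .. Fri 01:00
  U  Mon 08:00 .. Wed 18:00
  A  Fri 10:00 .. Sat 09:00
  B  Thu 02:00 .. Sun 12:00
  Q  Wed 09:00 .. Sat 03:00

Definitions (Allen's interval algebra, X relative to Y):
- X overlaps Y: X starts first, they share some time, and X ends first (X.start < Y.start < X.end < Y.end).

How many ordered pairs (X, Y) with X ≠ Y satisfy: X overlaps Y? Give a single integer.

40

Checking all 182 ordered pairs for relation 'overlaps'; matching pairs in alphabetical order:
(B, V): B overlaps V ✓
(C, J): C overlaps J ✓
(F, B): F overlaps B ✓
(F, G): F overlaps G ✓
(F, H): F overlaps H ✓
(F, Q): F overlaps Q ✓
(G, B): G overlaps B ✓
(G, J): G overlaps J ✓
(G, Q): G overlaps Q ✓
(G, S): G overlaps S ✓
(G, V): G overlaps V ✓
(H, B): H overlaps B ✓
(H, J): H overlaps J ✓
(H, Q): H overlaps Q ✓
(H, S): H overlaps S ✓
(H, V): H overlaps V ✓
(J, A): J overlaps A ✓
(J, S): J overlaps S ✓
(J, V): J overlaps V ✓
(K, H): K overlaps H ✓
(K, Q): K overlaps Q ✓
(K, W): K overlaps W ✓
(P, G): P overlaps G ✓
(P, H): P overlaps H ✓
... plus 16 further pairs not listed.
Count: 40.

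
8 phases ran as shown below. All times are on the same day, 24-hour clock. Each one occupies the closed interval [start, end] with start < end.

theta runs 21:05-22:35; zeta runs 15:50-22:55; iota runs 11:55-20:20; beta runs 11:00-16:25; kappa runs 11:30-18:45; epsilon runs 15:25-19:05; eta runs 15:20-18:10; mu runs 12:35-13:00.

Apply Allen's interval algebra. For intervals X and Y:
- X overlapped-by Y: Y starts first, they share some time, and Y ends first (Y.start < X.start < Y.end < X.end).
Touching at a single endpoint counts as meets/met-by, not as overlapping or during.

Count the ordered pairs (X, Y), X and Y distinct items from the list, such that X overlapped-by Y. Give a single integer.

12

Checking all 56 ordered pairs for relation 'overlapped-by'; matching pairs in alphabetical order:
(epsilon, beta): epsilon overlapped-by beta ✓
(epsilon, eta): epsilon overlapped-by eta ✓
(epsilon, kappa): epsilon overlapped-by kappa ✓
(eta, beta): eta overlapped-by beta ✓
(iota, beta): iota overlapped-by beta ✓
(iota, kappa): iota overlapped-by kappa ✓
(kappa, beta): kappa overlapped-by beta ✓
(zeta, beta): zeta overlapped-by beta ✓
(zeta, epsilon): zeta overlapped-by epsilon ✓
(zeta, eta): zeta overlapped-by eta ✓
(zeta, iota): zeta overlapped-by iota ✓
(zeta, kappa): zeta overlapped-by kappa ✓
Count: 12.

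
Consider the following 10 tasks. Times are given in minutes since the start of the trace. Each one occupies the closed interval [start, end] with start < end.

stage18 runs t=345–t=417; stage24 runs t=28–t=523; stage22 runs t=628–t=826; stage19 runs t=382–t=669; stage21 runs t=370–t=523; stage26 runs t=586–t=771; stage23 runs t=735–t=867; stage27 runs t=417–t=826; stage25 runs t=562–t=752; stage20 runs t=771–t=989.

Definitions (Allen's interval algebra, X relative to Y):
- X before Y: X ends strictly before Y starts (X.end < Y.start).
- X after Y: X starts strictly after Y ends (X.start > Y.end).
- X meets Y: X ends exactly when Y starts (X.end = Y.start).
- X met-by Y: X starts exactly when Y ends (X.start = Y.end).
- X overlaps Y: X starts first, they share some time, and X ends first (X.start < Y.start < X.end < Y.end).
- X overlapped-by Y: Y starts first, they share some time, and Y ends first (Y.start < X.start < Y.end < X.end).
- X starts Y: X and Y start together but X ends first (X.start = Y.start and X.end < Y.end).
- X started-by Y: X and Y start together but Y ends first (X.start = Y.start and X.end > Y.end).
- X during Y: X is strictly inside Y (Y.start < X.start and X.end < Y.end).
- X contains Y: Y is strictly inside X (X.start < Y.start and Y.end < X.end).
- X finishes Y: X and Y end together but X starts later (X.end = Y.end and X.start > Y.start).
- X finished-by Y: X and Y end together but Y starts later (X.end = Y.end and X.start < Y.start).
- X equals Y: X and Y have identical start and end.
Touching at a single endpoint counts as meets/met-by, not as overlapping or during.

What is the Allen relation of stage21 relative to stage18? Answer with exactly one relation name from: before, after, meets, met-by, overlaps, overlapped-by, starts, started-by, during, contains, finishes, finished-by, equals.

stage21 = [t=370, t=523]; stage18 = [t=345, t=417].
Compare endpoints: stage21.start > stage18.start, stage21.start < stage18.end, stage21.end > stage18.start, stage21.end > stage18.end.
That pattern is 'overlapped-by'.

overlapped-by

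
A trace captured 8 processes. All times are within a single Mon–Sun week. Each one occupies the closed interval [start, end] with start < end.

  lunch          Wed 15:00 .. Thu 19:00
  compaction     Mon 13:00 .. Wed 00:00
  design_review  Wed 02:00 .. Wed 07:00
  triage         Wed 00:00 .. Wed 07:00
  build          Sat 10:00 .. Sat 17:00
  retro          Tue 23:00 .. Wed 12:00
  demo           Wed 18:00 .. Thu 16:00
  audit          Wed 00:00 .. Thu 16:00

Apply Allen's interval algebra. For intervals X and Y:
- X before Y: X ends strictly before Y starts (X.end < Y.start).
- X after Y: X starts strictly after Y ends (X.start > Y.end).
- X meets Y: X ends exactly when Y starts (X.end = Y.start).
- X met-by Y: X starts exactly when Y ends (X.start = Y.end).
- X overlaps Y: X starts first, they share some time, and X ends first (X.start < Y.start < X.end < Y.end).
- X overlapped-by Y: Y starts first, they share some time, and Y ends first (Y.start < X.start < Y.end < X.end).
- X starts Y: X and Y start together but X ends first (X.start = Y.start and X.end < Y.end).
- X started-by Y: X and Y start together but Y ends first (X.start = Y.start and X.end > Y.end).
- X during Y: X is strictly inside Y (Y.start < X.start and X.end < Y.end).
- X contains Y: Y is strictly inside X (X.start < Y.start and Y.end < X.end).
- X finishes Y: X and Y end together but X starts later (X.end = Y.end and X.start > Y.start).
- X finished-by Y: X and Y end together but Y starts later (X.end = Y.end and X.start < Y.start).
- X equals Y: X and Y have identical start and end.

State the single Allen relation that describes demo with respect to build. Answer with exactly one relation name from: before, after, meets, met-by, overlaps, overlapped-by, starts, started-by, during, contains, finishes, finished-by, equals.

demo = [Wed 18:00, Thu 16:00]; build = [Sat 10:00, Sat 17:00].
Compare endpoints: demo.start < build.start, demo.start < build.end, demo.end < build.start, demo.end < build.end.
That pattern is 'before'.

before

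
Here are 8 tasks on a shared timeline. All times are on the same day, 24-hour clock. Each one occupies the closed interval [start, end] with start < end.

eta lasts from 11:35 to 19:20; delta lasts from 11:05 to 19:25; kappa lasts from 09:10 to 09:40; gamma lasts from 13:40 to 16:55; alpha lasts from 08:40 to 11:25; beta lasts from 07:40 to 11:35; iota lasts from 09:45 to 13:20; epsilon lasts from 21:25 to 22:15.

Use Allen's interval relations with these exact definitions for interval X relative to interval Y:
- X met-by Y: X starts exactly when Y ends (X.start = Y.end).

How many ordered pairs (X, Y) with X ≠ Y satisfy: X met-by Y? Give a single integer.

Checking all 56 ordered pairs for relation 'met-by'; matching pairs in alphabetical order:
(eta, beta): eta met-by beta ✓
Count: 1.

1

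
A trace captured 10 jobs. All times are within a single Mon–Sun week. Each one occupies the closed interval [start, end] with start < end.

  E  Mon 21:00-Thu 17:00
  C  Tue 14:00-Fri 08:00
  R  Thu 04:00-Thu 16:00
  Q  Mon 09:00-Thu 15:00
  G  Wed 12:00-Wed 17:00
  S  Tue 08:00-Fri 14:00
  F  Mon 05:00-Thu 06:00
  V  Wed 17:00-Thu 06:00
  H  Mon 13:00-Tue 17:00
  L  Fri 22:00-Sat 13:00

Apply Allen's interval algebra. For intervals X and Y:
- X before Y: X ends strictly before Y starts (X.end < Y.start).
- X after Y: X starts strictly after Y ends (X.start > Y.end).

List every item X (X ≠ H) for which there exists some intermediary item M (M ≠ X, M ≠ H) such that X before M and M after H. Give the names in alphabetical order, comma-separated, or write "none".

C, E, F, G, Q, R, S, V

Target H = [Mon 13:00, Tue 17:00].
Intermediaries M with M after H: G, L, R, V.
Via G — items with X before G: none.
Via L — items with X before L: C, E, F, G, Q, R, S, V.
Via R — items with X before R: G.
Via V — items with X before V: none.
Union: C, E, F, G, Q, R, S, V.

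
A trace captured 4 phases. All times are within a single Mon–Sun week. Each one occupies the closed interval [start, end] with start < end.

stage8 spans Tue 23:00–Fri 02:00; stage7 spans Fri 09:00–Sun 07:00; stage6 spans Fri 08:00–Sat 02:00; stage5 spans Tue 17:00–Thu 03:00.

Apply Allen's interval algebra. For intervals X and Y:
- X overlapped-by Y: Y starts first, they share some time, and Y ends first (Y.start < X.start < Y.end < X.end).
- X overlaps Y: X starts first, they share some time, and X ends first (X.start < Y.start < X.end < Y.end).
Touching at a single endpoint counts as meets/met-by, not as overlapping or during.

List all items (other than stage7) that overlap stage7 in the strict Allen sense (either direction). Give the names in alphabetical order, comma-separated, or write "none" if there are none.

stage6

Target stage7 = [Fri 09:00, Sun 07:00].
stage5 [Tue 17:00, Thu 03:00] → before → no.
stage6 [Fri 08:00, Sat 02:00] → overlaps → yes.
stage8 [Tue 23:00, Fri 02:00] → before → no.
Result: stage6.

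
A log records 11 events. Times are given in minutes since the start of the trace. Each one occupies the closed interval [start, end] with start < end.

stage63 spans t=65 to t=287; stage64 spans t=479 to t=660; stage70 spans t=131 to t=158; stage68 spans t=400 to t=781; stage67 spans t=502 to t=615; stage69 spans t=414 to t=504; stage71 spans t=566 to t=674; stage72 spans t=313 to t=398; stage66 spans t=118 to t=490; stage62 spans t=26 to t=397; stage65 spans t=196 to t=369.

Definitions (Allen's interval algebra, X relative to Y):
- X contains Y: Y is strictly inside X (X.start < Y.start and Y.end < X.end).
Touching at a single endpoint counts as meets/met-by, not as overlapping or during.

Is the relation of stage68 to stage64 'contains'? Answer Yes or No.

stage68 = [t=400, t=781], stage64 = [t=479, t=660].
Actual relation of stage68 to stage64: contains.
Asked whether 'contains' holds → Yes.

Yes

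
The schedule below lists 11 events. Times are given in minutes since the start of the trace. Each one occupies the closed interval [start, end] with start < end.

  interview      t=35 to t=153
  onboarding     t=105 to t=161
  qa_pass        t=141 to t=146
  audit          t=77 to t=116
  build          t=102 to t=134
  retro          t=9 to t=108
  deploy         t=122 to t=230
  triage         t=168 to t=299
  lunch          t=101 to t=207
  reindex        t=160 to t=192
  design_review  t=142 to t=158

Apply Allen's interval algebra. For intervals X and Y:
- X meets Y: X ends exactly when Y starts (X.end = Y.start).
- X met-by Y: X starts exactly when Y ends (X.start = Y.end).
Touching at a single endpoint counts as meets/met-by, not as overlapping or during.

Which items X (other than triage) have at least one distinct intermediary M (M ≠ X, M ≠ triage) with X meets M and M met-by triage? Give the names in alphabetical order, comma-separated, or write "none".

Target triage = [t=168, t=299].
Intermediaries M with M met-by triage: none.
Union: none.

none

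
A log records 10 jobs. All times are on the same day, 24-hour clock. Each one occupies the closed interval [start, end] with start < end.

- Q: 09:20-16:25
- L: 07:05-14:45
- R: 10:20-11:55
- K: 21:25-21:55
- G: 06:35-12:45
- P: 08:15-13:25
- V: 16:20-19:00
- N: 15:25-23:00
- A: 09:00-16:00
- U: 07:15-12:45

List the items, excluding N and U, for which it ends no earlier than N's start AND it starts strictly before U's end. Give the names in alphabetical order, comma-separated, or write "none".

A, Q

Conditions: its end is no earlier than N's start (X.end >= 15:25) AND its start is strictly before U's end (X.start < 12:45).
A: end 16:00 >= 15:25? ✓; start 09:00 < 12:45? ✓ → yes.
G: end 12:45 >= 15:25? ✗; start 06:35 < 12:45? ✓ → no.
K: end 21:55 >= 15:25? ✓; start 21:25 < 12:45? ✗ → no.
L: end 14:45 >= 15:25? ✗; start 07:05 < 12:45? ✓ → no.
P: end 13:25 >= 15:25? ✗; start 08:15 < 12:45? ✓ → no.
Q: end 16:25 >= 15:25? ✓; start 09:20 < 12:45? ✓ → yes.
R: end 11:55 >= 15:25? ✗; start 10:20 < 12:45? ✓ → no.
V: end 19:00 >= 15:25? ✓; start 16:20 < 12:45? ✗ → no.
Result: A, Q.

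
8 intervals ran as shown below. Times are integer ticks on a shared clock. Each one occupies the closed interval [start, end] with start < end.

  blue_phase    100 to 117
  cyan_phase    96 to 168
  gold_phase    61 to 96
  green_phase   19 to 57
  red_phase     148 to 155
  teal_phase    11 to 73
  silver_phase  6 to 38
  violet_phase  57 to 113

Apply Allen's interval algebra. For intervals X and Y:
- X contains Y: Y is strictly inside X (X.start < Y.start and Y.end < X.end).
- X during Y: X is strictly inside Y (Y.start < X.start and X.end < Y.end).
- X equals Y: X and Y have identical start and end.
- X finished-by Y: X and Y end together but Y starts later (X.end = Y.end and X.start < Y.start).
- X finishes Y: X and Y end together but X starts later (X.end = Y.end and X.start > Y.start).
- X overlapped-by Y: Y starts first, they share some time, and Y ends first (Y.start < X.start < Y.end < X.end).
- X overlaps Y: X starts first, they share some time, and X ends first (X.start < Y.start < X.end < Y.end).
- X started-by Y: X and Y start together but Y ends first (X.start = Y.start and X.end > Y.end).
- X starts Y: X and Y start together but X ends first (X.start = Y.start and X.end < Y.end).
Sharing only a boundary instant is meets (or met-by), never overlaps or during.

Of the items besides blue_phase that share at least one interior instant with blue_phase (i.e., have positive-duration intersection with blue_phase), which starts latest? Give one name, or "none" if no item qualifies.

Target blue_phase = [100, 117].
cyan_phase [96, 168] → contains → candidate.
gold_phase [61, 96] → before → excluded.
green_phase [19, 57] → before → excluded.
red_phase [148, 155] → after → excluded.
silver_phase [6, 38] → before → excluded.
teal_phase [11, 73] → before → excluded.
violet_phase [57, 113] → overlaps → candidate.
Among candidates, latest start is 96 → cyan_phase.

cyan_phase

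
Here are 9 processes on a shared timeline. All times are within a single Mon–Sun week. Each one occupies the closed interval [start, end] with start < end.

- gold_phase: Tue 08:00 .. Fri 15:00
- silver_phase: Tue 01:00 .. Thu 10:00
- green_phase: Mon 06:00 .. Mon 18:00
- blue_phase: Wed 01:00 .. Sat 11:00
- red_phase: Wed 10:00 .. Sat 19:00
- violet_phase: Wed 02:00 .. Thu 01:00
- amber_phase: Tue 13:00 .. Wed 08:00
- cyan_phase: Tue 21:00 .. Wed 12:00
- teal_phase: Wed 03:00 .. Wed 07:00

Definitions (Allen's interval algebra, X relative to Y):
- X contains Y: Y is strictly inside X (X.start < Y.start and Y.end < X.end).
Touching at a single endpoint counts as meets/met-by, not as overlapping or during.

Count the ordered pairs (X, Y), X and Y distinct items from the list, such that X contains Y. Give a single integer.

Checking all 72 ordered pairs for relation 'contains'; matching pairs in alphabetical order:
(amber_phase, teal_phase): amber_phase contains teal_phase ✓
(blue_phase, teal_phase): blue_phase contains teal_phase ✓
(blue_phase, violet_phase): blue_phase contains violet_phase ✓
(cyan_phase, teal_phase): cyan_phase contains teal_phase ✓
(gold_phase, amber_phase): gold_phase contains amber_phase ✓
(gold_phase, cyan_phase): gold_phase contains cyan_phase ✓
(gold_phase, teal_phase): gold_phase contains teal_phase ✓
(gold_phase, violet_phase): gold_phase contains violet_phase ✓
(silver_phase, amber_phase): silver_phase contains amber_phase ✓
(silver_phase, cyan_phase): silver_phase contains cyan_phase ✓
(silver_phase, teal_phase): silver_phase contains teal_phase ✓
(silver_phase, violet_phase): silver_phase contains violet_phase ✓
(violet_phase, teal_phase): violet_phase contains teal_phase ✓
Count: 13.

13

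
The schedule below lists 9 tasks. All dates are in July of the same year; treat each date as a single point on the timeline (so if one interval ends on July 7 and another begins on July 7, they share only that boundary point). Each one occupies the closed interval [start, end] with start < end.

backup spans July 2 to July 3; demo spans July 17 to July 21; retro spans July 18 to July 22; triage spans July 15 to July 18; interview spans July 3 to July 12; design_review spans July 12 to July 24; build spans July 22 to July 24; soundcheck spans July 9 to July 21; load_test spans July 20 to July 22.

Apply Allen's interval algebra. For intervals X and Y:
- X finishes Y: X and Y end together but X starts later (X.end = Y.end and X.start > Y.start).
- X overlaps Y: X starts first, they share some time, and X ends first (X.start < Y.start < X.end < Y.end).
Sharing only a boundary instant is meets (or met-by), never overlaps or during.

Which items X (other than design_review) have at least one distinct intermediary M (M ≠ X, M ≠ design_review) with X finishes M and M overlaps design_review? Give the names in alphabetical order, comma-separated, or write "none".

Target design_review = [July 12, July 24].
Intermediaries M with M overlaps design_review: soundcheck.
Via soundcheck — items with X finishes soundcheck: demo.
Union: demo.

demo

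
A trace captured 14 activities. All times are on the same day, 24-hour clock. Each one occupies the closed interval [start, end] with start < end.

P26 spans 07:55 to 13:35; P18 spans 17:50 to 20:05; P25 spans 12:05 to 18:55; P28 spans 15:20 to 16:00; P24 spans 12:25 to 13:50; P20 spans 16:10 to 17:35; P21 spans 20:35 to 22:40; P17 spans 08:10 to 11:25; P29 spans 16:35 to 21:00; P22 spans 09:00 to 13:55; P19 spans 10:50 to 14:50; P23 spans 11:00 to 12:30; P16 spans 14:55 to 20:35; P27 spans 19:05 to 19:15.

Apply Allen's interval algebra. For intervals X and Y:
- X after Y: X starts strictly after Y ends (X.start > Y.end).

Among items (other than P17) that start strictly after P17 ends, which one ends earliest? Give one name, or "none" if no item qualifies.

P24

Target P17 = [08:10, 11:25].
P16 [14:55, 20:35] → after → candidate.
P18 [17:50, 20:05] → after → candidate.
P19 [10:50, 14:50] → overlapped-by → excluded.
P20 [16:10, 17:35] → after → candidate.
P21 [20:35, 22:40] → after → candidate.
P22 [09:00, 13:55] → overlapped-by → excluded.
P23 [11:00, 12:30] → overlapped-by → excluded.
P24 [12:25, 13:50] → after → candidate.
P25 [12:05, 18:55] → after → candidate.
P26 [07:55, 13:35] → contains → excluded.
P27 [19:05, 19:15] → after → candidate.
P28 [15:20, 16:00] → after → candidate.
P29 [16:35, 21:00] → after → candidate.
Among candidates, earliest end is 13:50 → P24.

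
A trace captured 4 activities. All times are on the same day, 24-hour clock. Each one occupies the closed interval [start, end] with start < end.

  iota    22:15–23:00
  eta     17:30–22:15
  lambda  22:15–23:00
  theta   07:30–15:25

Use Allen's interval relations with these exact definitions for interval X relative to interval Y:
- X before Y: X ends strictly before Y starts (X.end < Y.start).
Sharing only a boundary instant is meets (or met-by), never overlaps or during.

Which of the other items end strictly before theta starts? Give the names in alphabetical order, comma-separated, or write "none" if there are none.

Target theta = [07:30, 15:25].
eta [17:30, 22:15] → after → no.
iota [22:15, 23:00] → after → no.
lambda [22:15, 23:00] → after → no.
Result: none.

none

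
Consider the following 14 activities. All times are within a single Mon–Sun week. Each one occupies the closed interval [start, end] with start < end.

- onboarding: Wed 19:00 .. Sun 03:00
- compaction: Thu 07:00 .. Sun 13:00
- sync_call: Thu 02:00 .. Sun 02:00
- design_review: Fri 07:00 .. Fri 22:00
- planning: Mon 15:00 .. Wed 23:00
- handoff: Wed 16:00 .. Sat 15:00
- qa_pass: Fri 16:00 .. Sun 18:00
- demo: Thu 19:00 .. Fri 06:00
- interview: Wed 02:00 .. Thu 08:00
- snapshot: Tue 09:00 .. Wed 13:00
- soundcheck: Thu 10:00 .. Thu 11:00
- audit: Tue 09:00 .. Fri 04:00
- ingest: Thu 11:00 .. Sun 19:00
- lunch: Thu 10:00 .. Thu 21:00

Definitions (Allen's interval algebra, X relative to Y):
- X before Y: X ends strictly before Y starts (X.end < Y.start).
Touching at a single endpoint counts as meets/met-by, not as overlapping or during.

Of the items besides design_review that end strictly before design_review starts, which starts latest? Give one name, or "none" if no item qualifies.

demo

Target design_review = [Fri 07:00, Fri 22:00].
audit [Tue 09:00, Fri 04:00] → before → candidate.
compaction [Thu 07:00, Sun 13:00] → contains → excluded.
demo [Thu 19:00, Fri 06:00] → before → candidate.
handoff [Wed 16:00, Sat 15:00] → contains → excluded.
ingest [Thu 11:00, Sun 19:00] → contains → excluded.
interview [Wed 02:00, Thu 08:00] → before → candidate.
lunch [Thu 10:00, Thu 21:00] → before → candidate.
onboarding [Wed 19:00, Sun 03:00] → contains → excluded.
planning [Mon 15:00, Wed 23:00] → before → candidate.
qa_pass [Fri 16:00, Sun 18:00] → overlapped-by → excluded.
snapshot [Tue 09:00, Wed 13:00] → before → candidate.
soundcheck [Thu 10:00, Thu 11:00] → before → candidate.
sync_call [Thu 02:00, Sun 02:00] → contains → excluded.
Among candidates, latest start is Thu 19:00 → demo.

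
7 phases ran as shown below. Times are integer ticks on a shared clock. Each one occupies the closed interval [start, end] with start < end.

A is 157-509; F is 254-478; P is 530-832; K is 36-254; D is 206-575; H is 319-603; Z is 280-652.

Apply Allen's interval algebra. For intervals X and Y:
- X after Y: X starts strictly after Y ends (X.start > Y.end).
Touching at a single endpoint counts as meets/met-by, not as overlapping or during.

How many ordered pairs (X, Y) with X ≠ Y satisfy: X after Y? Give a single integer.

5

Checking all 42 ordered pairs for relation 'after'; matching pairs in alphabetical order:
(H, K): H after K ✓
(P, A): P after A ✓
(P, F): P after F ✓
(P, K): P after K ✓
(Z, K): Z after K ✓
Count: 5.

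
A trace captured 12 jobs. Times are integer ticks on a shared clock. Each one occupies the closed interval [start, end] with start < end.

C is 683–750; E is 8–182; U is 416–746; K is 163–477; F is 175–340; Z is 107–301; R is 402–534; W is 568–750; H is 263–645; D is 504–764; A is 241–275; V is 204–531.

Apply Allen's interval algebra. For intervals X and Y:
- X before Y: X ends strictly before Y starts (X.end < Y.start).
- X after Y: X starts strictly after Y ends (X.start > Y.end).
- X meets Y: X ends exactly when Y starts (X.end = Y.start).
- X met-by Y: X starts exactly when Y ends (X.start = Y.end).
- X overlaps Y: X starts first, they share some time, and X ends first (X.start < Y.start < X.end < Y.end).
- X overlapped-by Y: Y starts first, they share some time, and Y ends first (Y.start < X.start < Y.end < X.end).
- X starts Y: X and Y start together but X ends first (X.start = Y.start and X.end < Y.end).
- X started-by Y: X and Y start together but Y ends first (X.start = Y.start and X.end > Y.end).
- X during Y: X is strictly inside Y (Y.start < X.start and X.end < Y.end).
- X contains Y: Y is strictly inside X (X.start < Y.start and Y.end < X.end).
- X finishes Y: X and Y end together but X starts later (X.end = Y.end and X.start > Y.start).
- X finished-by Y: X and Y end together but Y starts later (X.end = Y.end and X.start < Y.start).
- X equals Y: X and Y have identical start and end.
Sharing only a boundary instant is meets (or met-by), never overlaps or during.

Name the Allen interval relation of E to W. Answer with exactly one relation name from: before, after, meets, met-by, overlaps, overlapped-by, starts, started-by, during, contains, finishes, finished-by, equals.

before

E = [8, 182]; W = [568, 750].
Compare endpoints: E.start < W.start, E.start < W.end, E.end < W.start, E.end < W.end.
That pattern is 'before'.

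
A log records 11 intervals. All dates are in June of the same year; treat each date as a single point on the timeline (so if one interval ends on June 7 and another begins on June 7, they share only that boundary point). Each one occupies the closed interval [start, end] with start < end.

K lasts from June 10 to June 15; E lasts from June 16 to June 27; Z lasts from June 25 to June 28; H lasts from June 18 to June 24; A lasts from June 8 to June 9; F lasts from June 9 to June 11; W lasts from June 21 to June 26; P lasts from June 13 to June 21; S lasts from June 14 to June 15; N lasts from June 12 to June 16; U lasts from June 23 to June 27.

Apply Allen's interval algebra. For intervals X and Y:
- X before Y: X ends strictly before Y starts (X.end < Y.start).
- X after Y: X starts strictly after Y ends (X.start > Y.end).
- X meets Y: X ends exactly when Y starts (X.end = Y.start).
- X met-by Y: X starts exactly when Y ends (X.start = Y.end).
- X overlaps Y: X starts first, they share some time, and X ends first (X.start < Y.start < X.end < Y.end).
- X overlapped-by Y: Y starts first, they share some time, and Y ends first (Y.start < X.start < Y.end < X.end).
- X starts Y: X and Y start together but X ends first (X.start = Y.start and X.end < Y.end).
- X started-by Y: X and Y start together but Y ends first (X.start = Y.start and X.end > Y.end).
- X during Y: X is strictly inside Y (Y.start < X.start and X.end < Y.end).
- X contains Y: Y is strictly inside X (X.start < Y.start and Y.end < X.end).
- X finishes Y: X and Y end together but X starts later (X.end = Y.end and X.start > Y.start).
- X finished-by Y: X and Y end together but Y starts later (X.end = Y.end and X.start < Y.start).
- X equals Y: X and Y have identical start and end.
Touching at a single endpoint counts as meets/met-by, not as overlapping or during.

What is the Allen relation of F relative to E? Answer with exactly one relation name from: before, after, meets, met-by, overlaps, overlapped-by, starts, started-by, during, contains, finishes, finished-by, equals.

before

F = [June 9, June 11]; E = [June 16, June 27].
Compare endpoints: F.start < E.start, F.start < E.end, F.end < E.start, F.end < E.end.
That pattern is 'before'.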